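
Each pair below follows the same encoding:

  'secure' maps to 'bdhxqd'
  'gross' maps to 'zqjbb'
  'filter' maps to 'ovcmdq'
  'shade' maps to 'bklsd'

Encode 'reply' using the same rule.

qducp

s(18)→b(1) and e(4)→d(3) fit y≡11x+11 (mod 26); the inverse of 11 mod 26 is 19. Each letter's alphabet position (a=0..z=25) is mapped through 11·x+11 mod 26 — an affine cipher.
On reply: r(17)→11·17+11≡16=q; e(4)→11·4+11≡3=d; p(15)→11·15+11≡20=u; l(11)→11·11+11≡2=c; y(24)→11·24+11≡15=p (all mod 26).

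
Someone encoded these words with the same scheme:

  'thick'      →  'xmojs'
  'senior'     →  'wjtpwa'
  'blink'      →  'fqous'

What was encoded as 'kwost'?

In thick: t→x is +4, h→m is +5, i→o is +6, c→j is +7 — the shift increases by 1 each position. Letter i (0-indexed) is shifted by i+4, so successive shifts are 4, 5, 6, ….
Reversing it on kwost: k−4=g, w−5=r, o−6=i, s−7=l, t−8=l.

grill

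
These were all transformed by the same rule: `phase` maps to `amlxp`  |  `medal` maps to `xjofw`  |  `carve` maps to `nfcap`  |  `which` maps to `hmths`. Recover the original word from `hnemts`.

Shifts by position in phase: pos 0: p→a (+11), pos 1: h→m (+5), pos 2: a→l (+11), pos 3: s→x (+5) — repeating every 2. The shifts repeat in a cycle of length 2: positions 0,1,… shift by +11, +5, then the pattern repeats.
Reversing it on hnemts: h−11=w, n−5=i, e−11=t, m−5=h, t−11=i, s−5=n.

within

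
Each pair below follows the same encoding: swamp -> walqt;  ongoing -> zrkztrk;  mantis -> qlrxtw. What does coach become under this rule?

The shift depends on letter class: consonant s→w is +4, but vowel a→l is +11. Vowels shift forward by 11 and consonants shift forward by 4.
For coach: c(cons)+4=g, o(vowel)+11=z, a(vowel)+11=l, c(cons)+4=g, h(cons)+4=l.

gzlgl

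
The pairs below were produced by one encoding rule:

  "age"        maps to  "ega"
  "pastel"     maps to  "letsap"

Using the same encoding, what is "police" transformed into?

The output letters match the input read backwards: age reversed is ega. The word is simply reversed.
Applying it to police: reverse → ecilop.

ecilop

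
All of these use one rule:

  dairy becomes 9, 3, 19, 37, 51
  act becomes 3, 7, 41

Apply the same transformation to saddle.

39, 3, 9, 9, 25, 11

Each letter becomes 2×(its alphabet position, a=1..z=26) + 1.
On saddle: s=19→39, a=1→3, d=4→9, d=4→9, l=12→25, e=5→11.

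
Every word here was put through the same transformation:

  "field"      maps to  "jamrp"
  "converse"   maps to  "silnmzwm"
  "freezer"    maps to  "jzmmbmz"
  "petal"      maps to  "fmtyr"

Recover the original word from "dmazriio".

heirloom

f(5)→j(9) and i(8)→a(0) fit y≡23x+24 (mod 26); the inverse of 23 mod 26 is 17. Treating letters as 0–25, the rule is x ↦ 23x + 24 (mod 26).
Reversing it on dmazriio: d(3)→17·(3−24)≡7=h; m(12)→17·(12−24)≡4=e; a(0)→17·(0−24)≡8=i; z(25)→17·(25−24)≡17=r; r(17)→17·(17−24)≡11=l; i(8)→17·(8−24)≡14=o; i(8)→17·(8−24)≡14=o; o(14)→17·(14−24)≡12=m (all mod 26).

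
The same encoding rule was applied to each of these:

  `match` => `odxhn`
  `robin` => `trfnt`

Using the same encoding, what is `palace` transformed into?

In match: m→o is +2, a→d is +3, t→x is +4, c→h is +5 — the shift increases by 1 each position. Each letter shifts forward by (position + 2), i.e. 2, 3, 4, … — the shift grows by one for each successive letter.
Applying it to palace: p+2=r, a+3=d, l+4=p, a+5=f, c+6=i, e+7=l.

rdpfil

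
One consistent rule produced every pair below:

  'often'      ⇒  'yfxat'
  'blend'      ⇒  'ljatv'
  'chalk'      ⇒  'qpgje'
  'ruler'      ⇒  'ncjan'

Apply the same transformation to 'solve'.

syjha

o(14)→y(24) and f(5)→f(5) fit y≡5x+6 (mod 26); the inverse of 5 mod 26 is 21. This is an affine cipher: with a=0,…,z=25, each position x becomes (5x+6) mod 26.
Applying it to solve: s(18)→5·18+6≡18=s; o(14)→5·14+6≡24=y; l(11)→5·11+6≡9=j; v(21)→5·21+6≡7=h; e(4)→5·4+6≡0=a (all mod 26).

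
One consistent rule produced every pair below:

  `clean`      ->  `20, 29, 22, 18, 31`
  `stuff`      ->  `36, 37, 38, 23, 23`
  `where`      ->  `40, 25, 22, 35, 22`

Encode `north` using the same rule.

31, 32, 35, 37, 25

Each letter is replaced by its alphabet position (a=1..z=26) + 17.
For north: n=14→31, o=15→32, r=18→35, t=20→37, h=8→25.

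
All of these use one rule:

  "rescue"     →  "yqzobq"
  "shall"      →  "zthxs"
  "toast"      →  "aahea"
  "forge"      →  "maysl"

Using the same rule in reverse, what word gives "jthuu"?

Shifts by position in rescue: pos 0: r→y (+7), pos 1: e→q (+12), pos 2: s→z (+7), pos 3: c→o (+12) — repeating every 2. It's a Vigenère-style cipher with numeric key [7,12]: position i shifts by key[i mod 2].
Decoding jthuu: j−7=c, t−12=h, h−7=a, u−12=i, u−7=n.

chain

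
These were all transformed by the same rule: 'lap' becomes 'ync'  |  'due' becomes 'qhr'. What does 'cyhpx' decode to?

pluck

Compare letters: l→y is +13, a→n is +13, p→c is +13 — a constant shift. It's a constant shift of +13 (ROT13).
Undoing it on cyhpx: c−13=p, y−13=l, h−13=u, p−13=c, x−13=k.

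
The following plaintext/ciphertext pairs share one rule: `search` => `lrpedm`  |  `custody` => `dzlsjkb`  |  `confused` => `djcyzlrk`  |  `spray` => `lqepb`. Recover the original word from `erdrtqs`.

s(18)→l(11) and e(4)→r(17) fit y≡7x+15 (mod 26); the inverse of 7 mod 26 is 15. Each letter's alphabet position (a=0..z=25) is mapped through 7·x+15 mod 26 — an affine cipher.
Undoing it on erdrtqs: e(4)→15·(4−15)≡17=r; r(17)→15·(17−15)≡4=e; d(3)→15·(3−15)≡2=c; r(17)→15·(17−15)≡4=e; t(19)→15·(19−15)≡8=i; q(16)→15·(16−15)≡15=p; s(18)→15·(18−15)≡19=t (all mod 26).

receipt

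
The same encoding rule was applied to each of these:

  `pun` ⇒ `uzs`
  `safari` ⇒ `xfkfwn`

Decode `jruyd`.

Every letter moves 5 places later in the alphabet, wrapping around z→a.
Undoing it on jruyd: j−5=e, r−5=m, u−5=p, y−5=t, d−5=y.

empty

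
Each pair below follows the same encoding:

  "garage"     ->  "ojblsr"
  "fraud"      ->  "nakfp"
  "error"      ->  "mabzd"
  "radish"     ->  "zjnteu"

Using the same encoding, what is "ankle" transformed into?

iwuwq

Letter i (0-indexed) is shifted by i+8, so successive shifts are 8, 9, 10, ….
Applying it to ankle: a+8=i, n+9=w, k+10=u, l+11=w, e+12=q.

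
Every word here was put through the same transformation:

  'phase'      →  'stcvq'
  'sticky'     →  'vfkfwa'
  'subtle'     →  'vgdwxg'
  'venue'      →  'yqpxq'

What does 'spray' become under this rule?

vbtdk

Shifts by position in phase: pos 0: p→s (+3), pos 1: h→t (+12), pos 2: a→c (+2), pos 3: s→v (+3), pos 4: e→q (+12) — repeating every 3. The shifts repeat in a cycle of length 3: positions 0,1,… shift by +3, +12, +2, then the pattern repeats.
Applying it to spray: s+3=v, p+12=b, r+2=t, a+3=d, y+12=k.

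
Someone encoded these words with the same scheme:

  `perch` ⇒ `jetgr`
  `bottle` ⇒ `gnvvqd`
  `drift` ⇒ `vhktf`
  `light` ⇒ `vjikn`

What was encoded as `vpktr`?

The output letters match the input read backwards, each shifted +2: perch reversed is hcrep. Two steps: reverse the string, then apply a Caesar shift of +2.
Undoing it on vpktr: shift back: v−2=t, p−2=n, k−2=i, t−2=r, r−2=p → tnirp; then reverse → print.

print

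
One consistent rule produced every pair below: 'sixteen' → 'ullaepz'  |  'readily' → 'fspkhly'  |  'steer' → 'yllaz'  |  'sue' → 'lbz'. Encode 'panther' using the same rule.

The output letters match the input read backwards, each shifted +7: sixteen reversed is neetxis. Read the word backwards and shift each letter +7.
Applying it to panther: reverse → rehtnap; then shift: r+7=y, e+7=l, h+7=o, t+7=a, n+7=u, a+7=h, p+7=w.

yloauhw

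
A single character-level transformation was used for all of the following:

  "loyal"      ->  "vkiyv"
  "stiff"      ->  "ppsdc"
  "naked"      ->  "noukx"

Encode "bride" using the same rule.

The output letters match the input read backwards, each shifted +10: loyal reversed is layol. The word is reversed, then every letter is shifted forward by 10.
Applying it to bride: reverse → edirb; then shift: e+10=o, d+10=n, i+10=s, r+10=b, b+10=l.

onsbl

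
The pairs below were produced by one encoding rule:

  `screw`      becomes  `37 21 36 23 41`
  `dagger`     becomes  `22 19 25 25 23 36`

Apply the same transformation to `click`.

21 30 27 21 29

The number is (letter's place in the alphabet, a=1) + 18.
For click: c=3→21, l=12→30, i=9→27, c=3→21, k=11→29.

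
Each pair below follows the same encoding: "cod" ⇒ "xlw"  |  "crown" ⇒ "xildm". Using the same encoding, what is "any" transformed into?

Each letter is replaced by its mirror in the alphabet: a↔z, b↔y, c↔x, and so on (the Atbash cipher).
Applying it to any: a↔z, n↔m, y↔b.

zmb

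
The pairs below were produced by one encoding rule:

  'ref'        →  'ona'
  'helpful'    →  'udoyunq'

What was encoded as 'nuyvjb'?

sample

The word is reversed, then every letter is shifted forward by 9.
Undoing it on nuyvjb: shift back: n−9=e, u−9=l, y−9=p, v−9=m, j−9=a, b−9=s → elpmas; then reverse → sample.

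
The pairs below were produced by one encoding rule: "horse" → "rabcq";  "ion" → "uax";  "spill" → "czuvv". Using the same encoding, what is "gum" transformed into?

qgw

The shift depends on letter class: consonant h→r is +10, but vowel o→a is +12. Vowels shift forward by 12 and consonants shift forward by 10.
On gum: g(cons)+10=q, u(vowel)+12=g, m(cons)+10=w.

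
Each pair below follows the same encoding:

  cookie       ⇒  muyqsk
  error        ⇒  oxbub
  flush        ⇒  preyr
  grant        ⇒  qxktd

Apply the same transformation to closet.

mryyoz

Shifts by position in cookie: pos 0: c→m (+10), pos 1: o→u (+6), pos 2: o→y (+10), pos 3: k→q (+6) — repeating every 2. The shifts repeat in a cycle of length 2: positions 0,1,… shift by +10, +6, then the pattern repeats.
For closet: c+10=m, l+6=r, o+10=y, s+6=y, e+10=o, t+6=z.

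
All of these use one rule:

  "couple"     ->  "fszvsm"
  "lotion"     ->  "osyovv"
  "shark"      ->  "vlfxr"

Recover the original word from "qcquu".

nylon

The shift increases by 1 at each position, starting from +3: 3, 4, 5, ….
Undoing it on qcquu: q−3=n, c−4=y, q−5=l, u−6=o, u−7=n.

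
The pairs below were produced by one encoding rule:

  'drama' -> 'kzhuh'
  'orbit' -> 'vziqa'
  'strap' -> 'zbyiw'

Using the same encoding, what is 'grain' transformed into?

Shifts by position in drama: pos 0: d→k (+7), pos 1: r→z (+8), pos 2: a→h (+7), pos 3: m→u (+8) — repeating every 2. The shifts repeat in a cycle of length 2: positions 0,1,… shift by +7, +8, then the pattern repeats.
On grain: g+7=n, r+8=z, a+7=h, i+8=q, n+7=u.

nzhqu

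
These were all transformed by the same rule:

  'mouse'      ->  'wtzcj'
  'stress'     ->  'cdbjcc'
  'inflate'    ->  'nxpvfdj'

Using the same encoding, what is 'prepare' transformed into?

Two shifts are in play — +5 for a/e/i/o/u, +10 for every other letter.
On prepare: p(cons)+10=z, r(cons)+10=b, e(vowel)+5=j, p(cons)+10=z, a(vowel)+5=f, r(cons)+10=b, e(vowel)+5=j.

zbjzfbj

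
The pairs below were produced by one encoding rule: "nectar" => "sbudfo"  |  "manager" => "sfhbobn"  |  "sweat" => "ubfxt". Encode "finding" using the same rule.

hojeojg

Read the word backwards and shift each letter +1.
Applying it to finding: reverse → gnidnif; then shift: g+1=h, n+1=o, i+1=j, d+1=e, n+1=o, i+1=j, f+1=g.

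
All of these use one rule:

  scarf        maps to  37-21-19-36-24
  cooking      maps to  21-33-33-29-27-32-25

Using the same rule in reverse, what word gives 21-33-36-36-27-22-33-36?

Letters become their 1-based position plus 18 (so a→19, b→20, …).
Decoding 21-33-36-36-27-22-33-36: 21→(21−18)÷1=3=c, 33→(33−18)÷1=15=o, 36→(36−18)÷1=18=r, 36→(36−18)÷1=18=r, 27→(27−18)÷1=9=i, 22→(22−18)÷1=4=d, 33→(33−18)÷1=15=o, 36→(36−18)÷1=18=r.

corridor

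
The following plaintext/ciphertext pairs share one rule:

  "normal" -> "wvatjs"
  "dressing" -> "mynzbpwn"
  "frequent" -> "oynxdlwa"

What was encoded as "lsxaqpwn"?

Shifts by position in normal: pos 0: n→w (+9), pos 1: o→v (+7), pos 2: r→a (+9), pos 3: m→t (+7) — repeating every 2. The shifts repeat in a cycle of length 2: positions 0,1,… shift by +9, +7, then the pattern repeats.
Undoing it on lsxaqpwn: l−9=c, s−7=l, x−9=o, a−7=t, q−9=h, p−7=i, w−9=n, n−7=g.

clothing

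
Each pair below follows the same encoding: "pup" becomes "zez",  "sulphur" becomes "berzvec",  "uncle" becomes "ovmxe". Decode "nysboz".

period

The word is reversed, then every letter is shifted forward by 10.
Reversing it on nysboz: shift back: n−10=d, y−10=o, s−10=i, b−10=r, o−10=e, z−10=p → doirep; then reverse → period.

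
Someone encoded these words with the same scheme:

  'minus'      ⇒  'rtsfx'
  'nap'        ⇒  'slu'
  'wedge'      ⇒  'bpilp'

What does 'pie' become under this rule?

The shift depends on letter class: consonant m→r is +5, but vowel i→t is +11. Vowels shift forward by 11 and consonants shift forward by 5.
Applying it to pie: p(cons)+5=u, i(vowel)+11=t, e(vowel)+11=p.

utp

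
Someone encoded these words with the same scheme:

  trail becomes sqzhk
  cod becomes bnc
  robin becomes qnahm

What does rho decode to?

sip

Compare letters: t→s is +25, r→q is +25, a→z is +25 — a constant shift. This is a Caesar cipher with shift 25.
Decoding rho: r−25=s, h−25=i, o−25=p.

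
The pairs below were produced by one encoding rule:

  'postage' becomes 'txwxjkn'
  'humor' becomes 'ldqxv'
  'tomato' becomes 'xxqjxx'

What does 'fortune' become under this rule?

jxvxdrn

The shift depends on letter class: consonant p→t is +4, but vowel o→x is +9. Vowels shift forward by 9 and consonants shift forward by 4.
Applying it to fortune: f(cons)+4=j, o(vowel)+9=x, r(cons)+4=v, t(cons)+4=x, u(vowel)+9=d, n(cons)+4=r, e(vowel)+9=n.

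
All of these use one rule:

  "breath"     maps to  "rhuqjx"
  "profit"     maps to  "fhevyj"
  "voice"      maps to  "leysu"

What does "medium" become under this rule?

Compare letters: b→r is +16, r→h is +16, e→u is +16 — a constant shift. It's a constant shift of +16 (ROT16).
On medium: m+16=c, e+16=u, d+16=t, i+16=y, u+16=k, m+16=c.

cutykc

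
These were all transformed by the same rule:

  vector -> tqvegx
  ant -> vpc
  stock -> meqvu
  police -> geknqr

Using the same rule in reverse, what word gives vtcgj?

The word is reversed, then every letter is shifted forward by 2.
Undoing it on vtcgj: shift back: v−2=t, t−2=r, c−2=a, g−2=e, j−2=h → traeh; then reverse → heart.

heart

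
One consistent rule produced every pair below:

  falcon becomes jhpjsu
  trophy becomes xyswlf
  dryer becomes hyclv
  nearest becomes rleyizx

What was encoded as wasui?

Shifts by position in falcon: pos 0: f→j (+4), pos 1: a→h (+7), pos 2: l→p (+4), pos 3: c→j (+7) — repeating every 2. A repeating key of period 2 is used — shifts +4, +7 over and over.
Undoing it on wasui: w−4=s, a−7=t, s−4=o, u−7=n, i−4=e.

stone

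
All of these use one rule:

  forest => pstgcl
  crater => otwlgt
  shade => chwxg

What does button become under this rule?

f(5)→p(15) and o(14)→s(18) fit y≡9x+22 (mod 26); the inverse of 9 mod 26 is 3. This is an affine cipher: with a=0,…,z=25, each position x becomes (9x+22) mod 26.
For button: b(1)→9·1+22≡5=f; u(20)→9·20+22≡20=u; t(19)→9·19+22≡11=l; t(19)→9·19+22≡11=l; o(14)→9·14+22≡18=s; n(13)→9·13+22≡9=j (all mod 26).

fullsj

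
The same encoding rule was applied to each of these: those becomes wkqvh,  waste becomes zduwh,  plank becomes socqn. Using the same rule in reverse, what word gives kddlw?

Shifts by position in those: pos 0: t→w (+3), pos 1: h→k (+3), pos 2: o→q (+2), pos 3: s→v (+3), pos 4: e→h (+3) — repeating every 3. The shifts repeat in a cycle of length 3: positions 0,1,… shift by +3, +3, +2, then the pattern repeats.
Decoding kddlw: k−3=h, d−3=a, d−2=b, l−3=i, w−3=t.

habit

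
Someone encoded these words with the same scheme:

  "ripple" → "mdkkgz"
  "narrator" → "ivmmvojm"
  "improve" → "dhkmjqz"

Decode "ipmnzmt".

nursery

Compare letters: r→m is +21, i→d is +21, p→k is +21 — a constant shift. Each letter is shifted forward by 21 in the alphabet (a Caesar shift of +21).
Decoding ipmnzmt: i−21=n, p−21=u, m−21=r, n−21=s, z−21=e, m−21=r, t−21=y.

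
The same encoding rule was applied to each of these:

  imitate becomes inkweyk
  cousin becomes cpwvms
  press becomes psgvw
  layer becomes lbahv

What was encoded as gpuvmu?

The shift increases by 1 at each position, starting from +0: 0, 1, 2, ….
Decoding gpuvmu: g−0=g, p−1=o, u−2=s, v−3=s, m−4=i, u−5=p.

gossip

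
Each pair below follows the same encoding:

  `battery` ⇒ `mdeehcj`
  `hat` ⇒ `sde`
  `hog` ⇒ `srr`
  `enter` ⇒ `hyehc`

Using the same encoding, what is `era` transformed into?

hcd

The shift depends on letter class: consonant b→m is +11, but vowel a→d is +3. The rule splits by letter class: vowels +3, consonants +11.
For era: e(vowel)+3=h, r(cons)+11=c, a(vowel)+3=d.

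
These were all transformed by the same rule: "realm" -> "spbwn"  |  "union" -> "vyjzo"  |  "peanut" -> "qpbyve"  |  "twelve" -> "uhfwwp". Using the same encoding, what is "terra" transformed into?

Shifts by position in realm: pos 0: r→s (+1), pos 1: e→p (+11), pos 2: a→b (+1), pos 3: l→w (+11) — repeating every 2. It's a Vigenère-style cipher with numeric key [1,11]: position i shifts by key[i mod 2].
For terra: t+1=u, e+11=p, r+1=s, r+11=c, a+1=b.

upscb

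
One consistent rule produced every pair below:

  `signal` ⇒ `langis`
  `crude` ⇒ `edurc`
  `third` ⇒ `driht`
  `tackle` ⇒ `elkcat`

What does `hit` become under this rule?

The word is simply reversed.
Applying it to hit: reverse → tih.

tih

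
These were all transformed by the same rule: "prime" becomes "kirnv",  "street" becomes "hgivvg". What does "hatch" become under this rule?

szgxs

Letters are reflected about the middle of the alphabet (position → 25−position): Atbash.
For hatch: h↔s, a↔z, t↔g, c↔x, h↔s.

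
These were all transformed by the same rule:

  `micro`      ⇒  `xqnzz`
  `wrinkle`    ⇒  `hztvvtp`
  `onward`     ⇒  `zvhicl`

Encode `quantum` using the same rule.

Shifts by position in micro: pos 0: m→x (+11), pos 1: i→q (+8), pos 2: c→n (+11), pos 3: r→z (+8) — repeating every 2. It's a Vigenère-style cipher with numeric key [11,8]: position i shifts by key[i mod 2].
For quantum: q+11=b, u+8=c, a+11=l, n+8=v, t+11=e, u+8=c, m+11=x.

bclvecx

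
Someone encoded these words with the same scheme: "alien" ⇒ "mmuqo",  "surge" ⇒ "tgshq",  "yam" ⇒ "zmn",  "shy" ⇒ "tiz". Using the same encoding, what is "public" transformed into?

qgcmud

The rule splits by letter class: vowels +12, consonants +1.
Applying it to public: p(cons)+1=q, u(vowel)+12=g, b(cons)+1=c, l(cons)+1=m, i(vowel)+12=u, c(cons)+1=d.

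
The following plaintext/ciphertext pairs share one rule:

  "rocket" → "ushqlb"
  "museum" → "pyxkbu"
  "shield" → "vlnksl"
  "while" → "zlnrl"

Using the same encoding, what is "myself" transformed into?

pcxksn

In rocket: r→u is +3, o→s is +4, c→h is +5, k→q is +6 — the shift increases by 1 each position. Letter i (0-indexed) is shifted by i+3, so successive shifts are 3, 4, 5, ….
For myself: m+3=p, y+4=c, s+5=x, e+6=k, l+7=s, f+8=n.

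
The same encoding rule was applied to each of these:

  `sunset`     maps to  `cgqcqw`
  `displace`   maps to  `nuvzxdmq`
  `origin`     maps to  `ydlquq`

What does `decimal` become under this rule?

nqfsydv

Shifts by position in sunset: pos 0: s→c (+10), pos 1: u→g (+12), pos 2: n→q (+3), pos 3: s→c (+10), pos 4: e→q (+12), pos 5: t→w (+3) — repeating every 3. It's a Vigenère-style cipher with numeric key [10,12,3]: position i shifts by key[i mod 3].
On decimal: d+10=n, e+12=q, c+3=f, i+10=s, m+12=y, a+3=d, l+10=v.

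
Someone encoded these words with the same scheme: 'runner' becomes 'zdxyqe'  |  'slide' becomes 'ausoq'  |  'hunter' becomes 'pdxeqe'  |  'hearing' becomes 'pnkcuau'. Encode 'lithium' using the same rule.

trdsuha

In runner: r→z is +8, u→d is +9, n→x is +10, n→y is +11 — the shift increases by 1 each position. The shift increases by 1 at each position, starting from +8: 8, 9, 10, ….
For lithium: l+8=t, i+9=r, t+10=d, h+11=s, i+12=u, u+13=h, m+14=a.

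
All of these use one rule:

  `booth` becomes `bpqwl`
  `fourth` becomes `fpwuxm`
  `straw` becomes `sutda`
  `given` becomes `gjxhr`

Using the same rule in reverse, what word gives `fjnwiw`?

In booth: b→b is +0, o→p is +1, o→q is +2, t→w is +3 — the shift increases by 1 each position. Letter i (0-indexed) is shifted by i+0, so successive shifts are 0, 1, 2, ….
Reversing it on fjnwiw: f−0=f, j−1=i, n−2=l, w−3=t, i−4=e, w−5=r.

filter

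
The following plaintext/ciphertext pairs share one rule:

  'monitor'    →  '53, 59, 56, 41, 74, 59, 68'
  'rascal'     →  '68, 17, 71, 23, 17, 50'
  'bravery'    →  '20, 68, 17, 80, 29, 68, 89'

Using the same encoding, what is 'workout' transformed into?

m(#13)→53 and o(#15)→59: differences scale by 3, so n = 3·pos + 14. With a=1..z=26, the number is 3·pos + 14.
For workout: w=23→83, o=15→59, r=18→68, k=11→47, o=15→59, u=21→77, t=20→74.

83, 59, 68, 47, 59, 77, 74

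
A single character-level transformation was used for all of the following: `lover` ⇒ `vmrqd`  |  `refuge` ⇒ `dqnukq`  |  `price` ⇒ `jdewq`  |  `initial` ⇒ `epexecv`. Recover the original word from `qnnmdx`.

l(11)→v(21) and o(14)→m(12) fit y≡23x+2 (mod 26); the inverse of 23 mod 26 is 17. Treating letters as 0–25, the rule is x ↦ 23x + 2 (mod 26).
Reversing it on qnnmdx: q(16)→17·(16−2)≡4=e; n(13)→17·(13−2)≡5=f; n(13)→17·(13−2)≡5=f; m(12)→17·(12−2)≡14=o; d(3)→17·(3−2)≡17=r; x(23)→17·(23−2)≡19=t (all mod 26).

effort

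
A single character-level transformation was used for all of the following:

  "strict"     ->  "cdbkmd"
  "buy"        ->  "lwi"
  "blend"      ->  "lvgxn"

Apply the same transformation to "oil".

qkv

The shift depends on letter class: consonant s→c is +10, but vowel i→k is +2. Vowels shift forward by 2 and consonants shift forward by 10.
On oil: o(vowel)+2=q, i(vowel)+2=k, l(cons)+10=v.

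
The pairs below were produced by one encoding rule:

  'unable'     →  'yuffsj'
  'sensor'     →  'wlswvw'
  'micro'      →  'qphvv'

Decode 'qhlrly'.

Shifts by position in unable: pos 0: u→y (+4), pos 1: n→u (+7), pos 2: a→f (+5), pos 3: b→f (+4), pos 4: l→s (+7), pos 5: e→j (+5) — repeating every 3. It's a Vigenère-style cipher with numeric key [4,7,5]: position i shifts by key[i mod 3].
Reversing it on qhlrly: q−4=m, h−7=a, l−5=g, r−4=n, l−7=e, y−5=t.

magnet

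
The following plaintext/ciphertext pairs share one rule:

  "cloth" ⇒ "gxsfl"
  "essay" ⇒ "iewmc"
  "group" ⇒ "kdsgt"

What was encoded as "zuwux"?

visit

It's a Vigenère-style cipher with numeric key [4,12]: position i shifts by key[i mod 2].
Decoding zuwux: z−4=v, u−12=i, w−4=s, u−12=i, x−4=t.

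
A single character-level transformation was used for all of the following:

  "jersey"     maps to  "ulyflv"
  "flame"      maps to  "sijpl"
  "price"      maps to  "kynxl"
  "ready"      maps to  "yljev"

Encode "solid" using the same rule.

fdine

j(9)→u(20) and e(4)→l(11) fit y≡7x+9 (mod 26); the inverse of 7 mod 26 is 15. This is an affine cipher: with a=0,…,z=25, each position x becomes (7x+9) mod 26.
On solid: s(18)→7·18+9≡5=f; o(14)→7·14+9≡3=d; l(11)→7·11+9≡8=i; i(8)→7·8+9≡13=n; d(3)→7·3+9≡4=e (all mod 26).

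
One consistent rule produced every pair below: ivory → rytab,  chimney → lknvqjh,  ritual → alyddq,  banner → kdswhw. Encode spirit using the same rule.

bsnaly

Shifts by position in ivory: pos 0: i→r (+9), pos 1: v→y (+3), pos 2: o→t (+5), pos 3: r→a (+9), pos 4: y→b (+3) — repeating every 3. A repeating key of period 3 is used — shifts +9, +3, +5 over and over.
For spirit: s+9=b, p+3=s, i+5=n, r+9=a, i+3=l, t+5=y.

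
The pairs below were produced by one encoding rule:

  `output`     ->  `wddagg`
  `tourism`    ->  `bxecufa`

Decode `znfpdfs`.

reverse

In output: o→w is +8, u→d is +9, t→d is +10, p→a is +11 — the shift increases by 1 each position. The shift increases by 1 at each position, starting from +8: 8, 9, 10, ….
Decoding znfpdfs: z−8=r, n−9=e, f−10=v, p−11=e, d−12=r, f−13=s, s−14=e.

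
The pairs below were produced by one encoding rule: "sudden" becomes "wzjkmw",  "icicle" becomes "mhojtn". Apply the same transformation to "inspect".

msywmld

In sudden: s→w is +4, u→z is +5, d→j is +6, d→k is +7 — the shift increases by 1 each position. The shift increases by 1 at each position, starting from +4: 4, 5, 6, ….
Applying it to inspect: i+4=m, n+5=s, s+6=y, p+7=w, e+8=m, c+9=l, t+10=d.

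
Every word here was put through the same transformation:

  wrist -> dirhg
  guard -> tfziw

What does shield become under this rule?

Each pair mirrors across the alphabet (w↔d, r↔i, i↔r): positions sum to 25. This is the alphabet-reversal cipher (Atbash): a becomes z, b becomes y, etc.
On shield: s↔h, h↔s, i↔r, e↔v, l↔o, d↔w.

hsrvow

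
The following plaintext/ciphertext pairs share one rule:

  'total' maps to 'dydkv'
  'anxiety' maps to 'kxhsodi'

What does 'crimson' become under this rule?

Compare letters: t→d is +10, o→y is +10, t→d is +10 — a constant shift. Every letter moves 10 places later in the alphabet, wrapping around z→a.
On crimson: c+10=m, r+10=b, i+10=s, m+10=w, s+10=c, o+10=y, n+10=x.

mbswcyx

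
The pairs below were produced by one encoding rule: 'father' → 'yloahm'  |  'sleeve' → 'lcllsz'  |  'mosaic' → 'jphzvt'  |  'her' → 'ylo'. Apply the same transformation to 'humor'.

The output letters match the input read backwards, each shifted +7: father reversed is rehtaf. Two steps: reverse the string, then apply a Caesar shift of +7.
For humor: reverse → romuh; then shift: r+7=y, o+7=v, m+7=t, u+7=b, h+7=o.

yvtbo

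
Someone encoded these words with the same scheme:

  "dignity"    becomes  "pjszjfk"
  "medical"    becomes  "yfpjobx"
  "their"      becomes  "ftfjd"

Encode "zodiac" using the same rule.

The shift depends on letter class: consonant d→p is +12, but vowel i→j is +1. The rule splits by letter class: vowels +1, consonants +12.
On zodiac: z(cons)+12=l, o(vowel)+1=p, d(cons)+12=p, i(vowel)+1=j, a(vowel)+1=b, c(cons)+12=o.

lppjbo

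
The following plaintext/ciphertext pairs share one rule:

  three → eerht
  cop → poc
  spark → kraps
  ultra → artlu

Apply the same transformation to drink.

knird

The output letters match the input read backwards: three reversed is eerht. The word is simply reversed.
For drink: reverse → knird.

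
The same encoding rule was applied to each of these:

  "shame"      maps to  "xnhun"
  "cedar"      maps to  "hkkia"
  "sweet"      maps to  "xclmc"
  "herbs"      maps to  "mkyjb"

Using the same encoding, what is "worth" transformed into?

buybq

In shame: s→x is +5, h→n is +6, a→h is +7, m→u is +8 — the shift increases by 1 each position. Letter i (0-indexed) is shifted by i+5, so successive shifts are 5, 6, 7, ….
For worth: w+5=b, o+6=u, r+7=y, t+8=b, h+9=q.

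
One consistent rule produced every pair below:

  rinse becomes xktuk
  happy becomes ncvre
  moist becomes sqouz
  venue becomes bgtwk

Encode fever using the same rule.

Shifts by position in rinse: pos 0: r→x (+6), pos 1: i→k (+2), pos 2: n→t (+6), pos 3: s→u (+2) — repeating every 2. The shifts repeat in a cycle of length 2: positions 0,1,… shift by +6, +2, then the pattern repeats.
On fever: f+6=l, e+2=g, v+6=b, e+2=g, r+6=x.

lgbgx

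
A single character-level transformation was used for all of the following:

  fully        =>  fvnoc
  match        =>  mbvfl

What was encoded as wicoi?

whale

In fully: f→f is +0, u→v is +1, l→n is +2, l→o is +3 — the shift increases by 1 each position. Each letter shifts forward by its position index (0, 1, 2, …) — the shift grows by one for each successive letter.
Reversing it on wicoi: w−0=w, i−1=h, c−2=a, o−3=l, i−4=e.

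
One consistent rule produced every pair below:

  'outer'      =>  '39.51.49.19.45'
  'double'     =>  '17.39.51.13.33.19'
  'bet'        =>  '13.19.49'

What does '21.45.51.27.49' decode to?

fruit

o(#15)→39 and u(#21)→51: differences scale by 2, so n = 2·pos + 9. Each letter becomes 2×(its alphabet position, a=1..z=26) + 9.
Undoing it on 21.45.51.27.49: 21→(21−9)÷2=6=f, 45→(45−9)÷2=18=r, 51→(51−9)÷2=21=u, 27→(27−9)÷2=9=i, 49→(49−9)÷2=20=t.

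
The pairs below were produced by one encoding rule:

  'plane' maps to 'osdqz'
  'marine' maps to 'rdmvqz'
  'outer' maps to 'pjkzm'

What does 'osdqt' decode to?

plank

p(15)→o(14) and l(11)→s(18) fit y≡25x+3 (mod 26); the inverse of 25 mod 26 is 25. Each letter's alphabet position (a=0..z=25) is mapped through 25·x+3 mod 26 — an affine cipher.
Decoding osdqt: o(14)→25·(14−3)≡15=p; s(18)→25·(18−3)≡11=l; d(3)→25·(3−3)≡0=a; q(16)→25·(16−3)≡13=n; t(19)→25·(19−3)≡10=k (all mod 26).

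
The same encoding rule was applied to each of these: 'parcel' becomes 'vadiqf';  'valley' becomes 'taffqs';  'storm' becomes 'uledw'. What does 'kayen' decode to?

p(15)→v(21) and a(0)→a(0) fit y≡17x+0 (mod 26); the inverse of 17 mod 26 is 23. Each letter's alphabet position (a=0..z=25) is mapped through 17·x+0 mod 26 — an affine cipher.
Decoding kayen: k(10)→23·(10−0)≡22=w; a(0)→23·(0−0)≡0=a; y(24)→23·(24−0)≡6=g; e(4)→23·(4−0)≡14=o; n(13)→23·(13−0)≡13=n (all mod 26).

wagon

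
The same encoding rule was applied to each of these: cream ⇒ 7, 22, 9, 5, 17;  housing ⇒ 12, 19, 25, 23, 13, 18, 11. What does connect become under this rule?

7, 19, 18, 18, 9, 7, 24

c is letter #3 and maps to 7: an offset of 4. Letters become their 1-based position plus 4 (so a→5, b→6, …).
On connect: c=3→7, o=15→19, n=14→18, n=14→18, e=5→9, c=3→7, t=20→24.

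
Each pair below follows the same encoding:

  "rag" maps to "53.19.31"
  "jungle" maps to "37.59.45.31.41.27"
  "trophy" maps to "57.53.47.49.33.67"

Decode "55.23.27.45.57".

scent

r(#18)→53 and a(#1)→19: differences scale by 2, so n = 2·pos + 17. With a=1..z=26, the number is 2·pos + 17.
Reversing it on 55.23.27.45.57: 55→(55−17)÷2=19=s, 23→(23−17)÷2=3=c, 27→(27−17)÷2=5=e, 45→(45−17)÷2=14=n, 57→(57−17)÷2=20=t.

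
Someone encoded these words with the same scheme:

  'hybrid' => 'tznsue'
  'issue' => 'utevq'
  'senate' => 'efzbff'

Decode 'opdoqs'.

corner

Shifts by position in hybrid: pos 0: h→t (+12), pos 1: y→z (+1), pos 2: b→n (+12), pos 3: r→s (+1) — repeating every 2. A repeating key of period 2 is used — shifts +12, +1 over and over.
Undoing it on opdoqs: o−12=c, p−1=o, d−12=r, o−1=n, q−12=e, s−1=r.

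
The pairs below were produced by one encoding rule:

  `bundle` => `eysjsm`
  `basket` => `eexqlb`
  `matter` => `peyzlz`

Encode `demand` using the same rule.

In bundle: b→e is +3, u→y is +4, n→s is +5, d→j is +6 — the shift increases by 1 each position. The shift increases by 1 at each position, starting from +3: 3, 4, 5, ….
Applying it to demand: d+3=g, e+4=i, m+5=r, a+6=g, n+7=u, d+8=l.

girgul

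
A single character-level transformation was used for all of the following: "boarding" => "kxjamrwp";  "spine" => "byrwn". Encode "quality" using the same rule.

Compare letters: b→k is +9, o→x is +9, a→j is +9 — a constant shift. Each letter is shifted forward by 9 in the alphabet (a Caesar shift of +9).
Applying it to quality: q+9=z, u+9=d, a+9=j, l+9=u, i+9=r, t+9=c, y+9=h.

zdjurch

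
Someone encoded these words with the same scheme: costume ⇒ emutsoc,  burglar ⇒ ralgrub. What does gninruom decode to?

mourning

The output letters match the input read backwards: costume reversed is emutsoc. It's just the letters in reverse order.
Decoding gninruom: then reverse → mourning.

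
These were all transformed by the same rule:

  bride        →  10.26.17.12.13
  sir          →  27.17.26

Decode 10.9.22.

b is letter #2 and maps to 10: an offset of 8. Letters become their 1-based position plus 8 (so a→9, b→10, …).
Undoing it on 10.9.22: 10→(10−8)÷1=2=b, 9→(9−8)÷1=1=a, 22→(22−8)÷1=14=n.

ban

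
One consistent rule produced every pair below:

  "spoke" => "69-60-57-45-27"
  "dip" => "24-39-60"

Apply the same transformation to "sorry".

69-57-66-66-87

s(#19)→69 and p(#16)→60: differences scale by 3, so n = 3·pos + 12. The formula is n = 3×(alphabet index, a=1) + 12.
Applying it to sorry: s=19→69, o=15→57, r=18→66, r=18→66, y=25→87.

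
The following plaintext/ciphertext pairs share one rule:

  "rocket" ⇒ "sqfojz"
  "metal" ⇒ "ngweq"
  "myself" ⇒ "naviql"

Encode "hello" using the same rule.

In rocket: r→s is +1, o→q is +2, c→f is +3, k→o is +4 — the shift increases by 1 each position. The shift increases by 1 at each position, starting from +1: 1, 2, 3, ….
For hello: h+1=i, e+2=g, l+3=o, l+4=p, o+5=t.

igopt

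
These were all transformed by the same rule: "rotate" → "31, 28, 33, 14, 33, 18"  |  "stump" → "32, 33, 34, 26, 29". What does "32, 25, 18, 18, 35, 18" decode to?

r is letter #18 and maps to 31: an offset of 13. Letters become their 1-based position plus 13 (so a→14, b→15, …).
Undoing it on 32, 25, 18, 18, 35, 18: 32→(32−13)÷1=19=s, 25→(25−13)÷1=12=l, 18→(18−13)÷1=5=e, 18→(18−13)÷1=5=e, 35→(35−13)÷1=22=v, 18→(18−13)÷1=5=e.

sleeve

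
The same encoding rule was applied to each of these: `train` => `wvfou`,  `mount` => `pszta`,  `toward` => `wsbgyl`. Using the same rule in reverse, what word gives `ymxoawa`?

visitor

In train: t→w is +3, r→v is +4, a→f is +5, i→o is +6 — the shift increases by 1 each position. Each letter shifts forward by (position + 3), i.e. 3, 4, 5, … — the shift grows by one for each successive letter.
Decoding ymxoawa: y−3=v, m−4=i, x−5=s, o−6=i, a−7=t, w−8=o, a−9=r.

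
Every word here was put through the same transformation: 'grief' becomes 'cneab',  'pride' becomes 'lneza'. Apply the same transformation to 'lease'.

Compare letters: g→c is +22, r→n is +22, i→e is +22 — a constant shift. Every letter moves 22 places later in the alphabet, wrapping around z→a.
Applying it to lease: l+22=h, e+22=a, a+22=w, s+22=o, e+22=a.

hawoa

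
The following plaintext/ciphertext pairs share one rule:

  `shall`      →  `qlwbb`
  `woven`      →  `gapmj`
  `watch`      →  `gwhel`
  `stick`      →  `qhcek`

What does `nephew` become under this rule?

s(18)→q(16) and h(7)→l(11) fit y≡17x+22 (mod 26); the inverse of 17 mod 26 is 23. Treating letters as 0–25, the rule is x ↦ 17x + 22 (mod 26).
For nephew: n(13)→17·13+22≡9=j; e(4)→17·4+22≡12=m; p(15)→17·15+22≡17=r; h(7)→17·7+22≡11=l; e(4)→17·4+22≡12=m; w(22)→17·22+22≡6=g (all mod 26).

jmrlmg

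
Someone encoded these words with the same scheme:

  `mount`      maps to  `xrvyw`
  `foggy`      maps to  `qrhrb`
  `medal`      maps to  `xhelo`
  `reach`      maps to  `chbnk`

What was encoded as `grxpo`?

The shifts repeat in a cycle of length 3: positions 0,1,… shift by +11, +3, +1, then the pattern repeats.
Reversing it on grxpo: g−11=v, r−3=o, x−1=w, p−11=e, o−3=l.

vowel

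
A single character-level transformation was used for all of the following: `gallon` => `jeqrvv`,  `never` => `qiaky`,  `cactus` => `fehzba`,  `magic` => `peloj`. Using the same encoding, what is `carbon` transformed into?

fewhvv

In gallon: g→j is +3, a→e is +4, l→q is +5, l→r is +6 — the shift increases by 1 each position. Each letter shifts forward by (position + 3), i.e. 3, 4, 5, … — the shift grows by one for each successive letter.
For carbon: c+3=f, a+4=e, r+5=w, b+6=h, o+7=v, n+8=v.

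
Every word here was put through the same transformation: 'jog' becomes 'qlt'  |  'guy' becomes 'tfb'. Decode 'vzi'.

ear

Each pair mirrors across the alphabet (j↔q, o↔l, g↔t): positions sum to 25. Letters are reflected about the middle of the alphabet (position → 25−position): Atbash.
Reversing it on vzi: v↔e, z↔a, i↔r.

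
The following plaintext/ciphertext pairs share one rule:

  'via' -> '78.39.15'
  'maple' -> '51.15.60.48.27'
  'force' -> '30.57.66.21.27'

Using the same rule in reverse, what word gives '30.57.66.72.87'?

forty

v(#22)→78 and i(#9)→39: differences scale by 3, so n = 3·pos + 12. The formula is n = 3×(alphabet index, a=1) + 12.
Decoding 30.57.66.72.87: 30→(30−12)÷3=6=f, 57→(57−12)÷3=15=o, 66→(66−12)÷3=18=r, 72→(72−12)÷3=20=t, 87→(87−12)÷3=25=y.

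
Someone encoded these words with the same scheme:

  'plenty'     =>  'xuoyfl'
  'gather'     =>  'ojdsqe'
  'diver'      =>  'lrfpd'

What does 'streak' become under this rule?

In plenty: p→x is +8, l→u is +9, e→o is +10, n→y is +11 — the shift increases by 1 each position. Each letter shifts forward by (position + 8), i.e. 8, 9, 10, … — the shift grows by one for each successive letter.
For streak: s+8=a, t+9=c, r+10=b, e+11=p, a+12=m, k+13=x.

acbpmx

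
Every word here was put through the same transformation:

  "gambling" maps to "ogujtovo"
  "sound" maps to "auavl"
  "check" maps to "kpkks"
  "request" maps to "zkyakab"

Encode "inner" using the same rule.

The shift depends on letter class: consonant g→o is +8, but vowel a→g is +6. The rule splits by letter class: vowels +6, consonants +8.
Applying it to inner: i(vowel)+6=o, n(cons)+8=v, n(cons)+8=v, e(vowel)+6=k, r(cons)+8=z.

ovvkz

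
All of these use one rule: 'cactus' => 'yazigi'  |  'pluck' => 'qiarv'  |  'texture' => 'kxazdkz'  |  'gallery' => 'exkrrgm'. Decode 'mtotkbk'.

The output letters match the input read backwards, each shifted +6: cactus reversed is sutcac. Read the word backwards and shift each letter +6.
Undoing it on mtotkbk: shift back: m−6=g, t−6=n, o−6=i, t−6=n, k−6=e, b−6=v, k−6=e → gnineve; then reverse → evening.

evening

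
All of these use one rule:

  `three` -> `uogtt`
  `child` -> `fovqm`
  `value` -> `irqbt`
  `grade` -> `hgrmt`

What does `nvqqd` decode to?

silly

t(19)→u(20) and h(7)→o(14) fit y≡7x+17 (mod 26); the inverse of 7 mod 26 is 15. Each letter's alphabet position (a=0..z=25) is mapped through 7·x+17 mod 26 — an affine cipher.
Undoing it on nvqqd: n(13)→15·(13−17)≡18=s; v(21)→15·(21−17)≡8=i; q(16)→15·(16−17)≡11=l; q(16)→15·(16−17)≡11=l; d(3)→15·(3−17)≡24=y (all mod 26).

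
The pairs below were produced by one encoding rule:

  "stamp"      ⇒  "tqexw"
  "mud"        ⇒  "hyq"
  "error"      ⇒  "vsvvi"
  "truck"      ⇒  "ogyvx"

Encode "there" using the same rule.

The word is reversed, then every letter is shifted forward by 4.
For there: reverse → ereht; then shift: e+4=i, r+4=v, e+4=i, h+4=l, t+4=x.

ivilx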